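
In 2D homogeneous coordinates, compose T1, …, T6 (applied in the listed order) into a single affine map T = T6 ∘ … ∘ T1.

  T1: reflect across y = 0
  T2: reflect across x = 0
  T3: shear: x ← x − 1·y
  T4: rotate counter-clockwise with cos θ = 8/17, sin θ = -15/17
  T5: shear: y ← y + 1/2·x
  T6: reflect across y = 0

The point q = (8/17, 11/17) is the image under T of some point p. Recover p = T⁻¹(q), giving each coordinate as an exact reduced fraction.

T1 = [1 0 0; 0 -1 0; 0 0 1]
T2·T1 = [-1 0 0; 0 -1 0; 0 0 1]
T3·…·T1 = [-1 1 0; 0 -1 0; 0 0 1]
T4·…·T1 = [-8/17 -7/17 0; 15/17 -23/17 0; 0 0 1]
T5·…·T1 = [-8/17 -7/17 0; 11/17 -53/34 0; 0 0 1]
T6·…·T1 = [-8/17 -7/17 0; -11/17 53/34 0; 0 0 1]
det M = -1; M⁻¹ = [-53/34 -7/17 0; -11/17 8/17 0; 0 0 1]
M⁻¹ · (8/17, 11/17)ᵀ = (-1, 0)ᵀ

p = (-1, 0)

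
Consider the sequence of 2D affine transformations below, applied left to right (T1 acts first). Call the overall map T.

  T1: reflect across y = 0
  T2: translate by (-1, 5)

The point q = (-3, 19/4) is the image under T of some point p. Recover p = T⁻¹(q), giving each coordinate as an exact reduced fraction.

p = (-2, 1/4)

T1 = [1 0 0; 0 -1 0; 0 0 1]
T2·T1 = [1 0 -1; 0 -1 5; 0 0 1]
det M = -1; M⁻¹ = [1 0 1; 0 -1 5; 0 0 1]
M⁻¹ · (-3, 19/4)ᵀ = (-2, 1/4)ᵀ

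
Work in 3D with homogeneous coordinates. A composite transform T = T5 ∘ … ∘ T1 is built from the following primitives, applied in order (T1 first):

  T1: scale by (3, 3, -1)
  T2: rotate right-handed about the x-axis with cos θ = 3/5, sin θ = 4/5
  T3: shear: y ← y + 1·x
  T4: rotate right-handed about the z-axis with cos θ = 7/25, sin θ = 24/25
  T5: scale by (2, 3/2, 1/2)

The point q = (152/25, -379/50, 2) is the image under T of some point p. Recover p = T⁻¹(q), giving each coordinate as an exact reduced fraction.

T1 = [3 0 0 0; 0 3 0 0; 0 0 -1 0; 0 0 0 1]
T2·T1 = [3 0 0 0; 0 9/5 4/5 0; 0 12/5 -3/5 0; 0 0 0 1]
T3·…·T1 = [3 0 0 0; 3 9/5 4/5 0; 0 12/5 -3/5 0; 0 0 0 1]
T4·…·T1 = [-51/25 -216/125 -96/125 0; 93/25 63/125 28/125 0; 0 12/5 -3/5 0; 0 0 0 1]
T5·…·T1 = [-102/25 -432/125 -192/125 0; 279/50 189/250 42/125 0; 0 6/5 -3/10 0; 0 0 0 1]
det M = -27/2; M⁻¹ = [7/150 16/75 0 0; -31/250 -34/375 8/15 0; -62/125 -136/375 -6/5 0; 0 0 0 1]
M⁻¹ · (152/25, -379/50, 2)ᵀ = (-4/3, 1, -8/3)ᵀ

p = (-4/3, 1, -8/3)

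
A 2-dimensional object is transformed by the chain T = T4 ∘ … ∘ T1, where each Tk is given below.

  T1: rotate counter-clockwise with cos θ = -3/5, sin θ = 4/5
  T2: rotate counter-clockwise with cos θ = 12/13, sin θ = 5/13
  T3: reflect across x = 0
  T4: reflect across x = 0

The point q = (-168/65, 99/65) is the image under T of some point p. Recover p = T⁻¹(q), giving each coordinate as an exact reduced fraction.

T1 = [-3/5 -4/5 0; 4/5 -3/5 0; 0 0 1]
T2·T1 = [-56/65 -33/65 0; 33/65 -56/65 0; 0 0 1]
T3·…·T1 = [56/65 33/65 0; 33/65 -56/65 0; 0 0 1]
T4·…·T1 = [-56/65 -33/65 0; 33/65 -56/65 0; 0 0 1]
det M = 1; M⁻¹ = [-56/65 33/65 0; -33/65 -56/65 0; 0 0 1]
M⁻¹ · (-168/65, 99/65)ᵀ = (3, 0)ᵀ

p = (3, 0)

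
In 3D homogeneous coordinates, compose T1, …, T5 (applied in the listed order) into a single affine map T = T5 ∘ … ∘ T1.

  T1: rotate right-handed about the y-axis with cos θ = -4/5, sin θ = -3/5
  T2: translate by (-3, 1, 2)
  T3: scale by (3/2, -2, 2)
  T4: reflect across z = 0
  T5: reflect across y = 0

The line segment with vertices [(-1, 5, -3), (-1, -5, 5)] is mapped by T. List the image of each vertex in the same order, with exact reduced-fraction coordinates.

image vertices: (-3/5, 12, -38/5), (-39/5, -8, 26/5)

T1 rotate right-handed about the y-axis with cos θ = -4/5, sin θ = -3/5: (-1, 5, -3) → (13/5, 5, 9/5); (-1, -5, 5) → (-11/5, -5, -23/5)
T2 translate by (-3, 1, 2): (13/5, 5, 9/5) → (-2/5, 6, 19/5); (-11/5, -5, -23/5) → (-26/5, -4, -13/5)
T3 scale by (3/2, -2, 2): (-2/5, 6, 19/5) → (-3/5, -12, 38/5); (-26/5, -4, -13/5) → (-39/5, 8, -26/5)
T4 reflect across z = 0: (-3/5, -12, 38/5) → (-3/5, -12, -38/5); (-39/5, 8, -26/5) → (-39/5, 8, 26/5)
T5 reflect across y = 0: (-3/5, -12, -38/5) → (-3/5, 12, -38/5); (-39/5, 8, 26/5) → (-39/5, -8, 26/5)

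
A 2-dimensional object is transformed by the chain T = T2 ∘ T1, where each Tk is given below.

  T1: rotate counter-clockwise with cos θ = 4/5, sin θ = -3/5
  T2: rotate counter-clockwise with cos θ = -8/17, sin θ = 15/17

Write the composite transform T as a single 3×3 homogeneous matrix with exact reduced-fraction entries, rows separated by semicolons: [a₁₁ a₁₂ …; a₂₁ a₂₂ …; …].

T1 = [4/5 3/5 0; -3/5 4/5 0; 0 0 1]
T2·T1 = [13/85 -84/85 0; 84/85 13/85 0; 0 0 1]

T = [13/85 -84/85 0; 84/85 13/85 0; 0 0 1]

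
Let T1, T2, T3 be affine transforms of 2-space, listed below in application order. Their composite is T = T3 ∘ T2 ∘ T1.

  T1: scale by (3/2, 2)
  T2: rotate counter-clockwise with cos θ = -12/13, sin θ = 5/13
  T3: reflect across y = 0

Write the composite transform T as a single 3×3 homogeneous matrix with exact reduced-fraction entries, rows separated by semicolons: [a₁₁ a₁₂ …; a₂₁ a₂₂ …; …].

T = [-18/13 -10/13 0; -15/26 24/13 0; 0 0 1]

T1 = [3/2 0 0; 0 2 0; 0 0 1]
T2·T1 = [-18/13 -10/13 0; 15/26 -24/13 0; 0 0 1]
T3·…·T1 = [-18/13 -10/13 0; -15/26 24/13 0; 0 0 1]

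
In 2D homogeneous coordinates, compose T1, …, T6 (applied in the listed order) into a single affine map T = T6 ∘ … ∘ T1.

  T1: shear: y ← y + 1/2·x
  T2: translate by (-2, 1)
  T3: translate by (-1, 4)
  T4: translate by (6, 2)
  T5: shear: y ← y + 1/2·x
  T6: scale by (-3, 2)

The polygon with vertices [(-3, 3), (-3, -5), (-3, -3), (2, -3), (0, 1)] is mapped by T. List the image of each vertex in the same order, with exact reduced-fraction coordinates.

T1 shear: y ← y + 1/2·x: (-3, 3) → (-3, 3/2); (-3, -5) → (-3, -13/2); (-3, -3) → (-3, -9/2); (2, -3) → (2, -2); (0, 1) → (0, 1)
T2 translate by (-2, 1): (-3, 3/2) → (-5, 5/2); (-3, -13/2) → (-5, -11/2); (-3, -9/2) → (-5, -7/2); (2, -2) → (0, -1); (0, 1) → (-2, 2)
T3 translate by (-1, 4): (-5, 5/2) → (-6, 13/2); (-5, -11/2) → (-6, -3/2); (-5, -7/2) → (-6, 1/2); (0, -1) → (-1, 3); (-2, 2) → (-3, 6)
T4 translate by (6, 2): (-6, 13/2) → (0, 17/2); (-6, -3/2) → (0, 1/2); (-6, 1/2) → (0, 5/2); (-1, 3) → (5, 5); (-3, 6) → (3, 8)
T5 shear: y ← y + 1/2·x: (0, 17/2) → (0, 17/2); (0, 1/2) → (0, 1/2); (0, 5/2) → (0, 5/2); (5, 5) → (5, 15/2); (3, 8) → (3, 19/2)
T6 scale by (-3, 2): (0, 17/2) → (0, 17); (0, 1/2) → (0, 1); (0, 5/2) → (0, 5); (5, 15/2) → (-15, 15); (3, 19/2) → (-9, 19)

image vertices: (0, 17), (0, 1), (0, 5), (-15, 15), (-9, 19)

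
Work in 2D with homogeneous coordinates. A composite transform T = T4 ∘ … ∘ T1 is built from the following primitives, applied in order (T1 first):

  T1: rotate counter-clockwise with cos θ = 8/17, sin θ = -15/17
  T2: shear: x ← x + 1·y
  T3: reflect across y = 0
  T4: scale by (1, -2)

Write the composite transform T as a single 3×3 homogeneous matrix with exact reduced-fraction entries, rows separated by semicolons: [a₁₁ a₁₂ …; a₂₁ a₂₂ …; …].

T1 = [8/17 15/17 0; -15/17 8/17 0; 0 0 1]
T2·T1 = [-7/17 23/17 0; -15/17 8/17 0; 0 0 1]
T3·…·T1 = [-7/17 23/17 0; 15/17 -8/17 0; 0 0 1]
T4·…·T1 = [-7/17 23/17 0; -30/17 16/17 0; 0 0 1]

T = [-7/17 23/17 0; -30/17 16/17 0; 0 0 1]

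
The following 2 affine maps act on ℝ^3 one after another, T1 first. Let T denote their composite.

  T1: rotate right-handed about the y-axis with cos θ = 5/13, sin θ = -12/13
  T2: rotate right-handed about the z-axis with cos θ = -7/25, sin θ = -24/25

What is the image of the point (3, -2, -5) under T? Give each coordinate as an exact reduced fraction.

T1 rotate right-handed about the y-axis with cos θ = 5/13, sin θ = -12/13: (3, -2, -5) → (75/13, -2, 11/13)
T2 rotate right-handed about the z-axis with cos θ = -7/25, sin θ = -24/25: (75/13, -2, 11/13) → (-1149/325, -1618/325, 11/13)

T(p) = (-1149/325, -1618/325, 11/13)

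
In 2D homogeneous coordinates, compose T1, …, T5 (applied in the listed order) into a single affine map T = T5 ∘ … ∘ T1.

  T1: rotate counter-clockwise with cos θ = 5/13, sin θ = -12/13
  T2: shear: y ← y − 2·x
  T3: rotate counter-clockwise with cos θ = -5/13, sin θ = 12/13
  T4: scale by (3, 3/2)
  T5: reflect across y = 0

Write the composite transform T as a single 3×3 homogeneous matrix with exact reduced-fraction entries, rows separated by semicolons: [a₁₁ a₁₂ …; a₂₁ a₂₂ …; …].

T1 = [5/13 12/13 0; -12/13 5/13 0; 0 0 1]
T2·T1 = [5/13 12/13 0; -22/13 -19/13 0; 0 0 1]
T3·…·T1 = [239/169 168/169 0; 170/169 239/169 0; 0 0 1]
T4·…·T1 = [717/169 504/169 0; 255/169 717/338 0; 0 0 1]
T5·…·T1 = [717/169 504/169 0; -255/169 -717/338 0; 0 0 1]

T = [717/169 504/169 0; -255/169 -717/338 0; 0 0 1]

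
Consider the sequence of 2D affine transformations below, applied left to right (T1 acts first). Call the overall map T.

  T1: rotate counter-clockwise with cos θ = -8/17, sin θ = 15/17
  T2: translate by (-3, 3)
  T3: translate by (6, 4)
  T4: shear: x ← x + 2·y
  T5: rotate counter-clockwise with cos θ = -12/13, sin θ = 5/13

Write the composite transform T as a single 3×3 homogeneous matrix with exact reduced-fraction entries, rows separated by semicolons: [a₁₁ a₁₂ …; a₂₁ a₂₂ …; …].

T = [-339/221 412/221 -239/13; -70/221 -59/221 1/13; 0 0 1]

T1 = [-8/17 -15/17 0; 15/17 -8/17 0; 0 0 1]
T2·T1 = [-8/17 -15/17 -3; 15/17 -8/17 3; 0 0 1]
T3·…·T1 = [-8/17 -15/17 3; 15/17 -8/17 7; 0 0 1]
T4·…·T1 = [22/17 -31/17 17; 15/17 -8/17 7; 0 0 1]
T5·…·T1 = [-339/221 412/221 -239/13; -70/221 -59/221 1/13; 0 0 1]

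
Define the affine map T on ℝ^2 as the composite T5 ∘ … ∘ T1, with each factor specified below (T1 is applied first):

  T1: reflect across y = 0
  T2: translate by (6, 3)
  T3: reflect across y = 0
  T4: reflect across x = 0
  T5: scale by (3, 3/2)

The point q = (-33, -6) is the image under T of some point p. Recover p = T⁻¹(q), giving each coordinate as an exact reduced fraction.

p = (5, -1)

T1 = [1 0 0; 0 -1 0; 0 0 1]
T2·T1 = [1 0 6; 0 -1 3; 0 0 1]
T3·…·T1 = [1 0 6; 0 1 -3; 0 0 1]
T4·…·T1 = [-1 0 -6; 0 1 -3; 0 0 1]
T5·…·T1 = [-3 0 -18; 0 3/2 -9/2; 0 0 1]
det M = -9/2; M⁻¹ = [-1/3 0 -6; 0 2/3 3; 0 0 1]
M⁻¹ · (-33, -6)ᵀ = (5, -1)ᵀ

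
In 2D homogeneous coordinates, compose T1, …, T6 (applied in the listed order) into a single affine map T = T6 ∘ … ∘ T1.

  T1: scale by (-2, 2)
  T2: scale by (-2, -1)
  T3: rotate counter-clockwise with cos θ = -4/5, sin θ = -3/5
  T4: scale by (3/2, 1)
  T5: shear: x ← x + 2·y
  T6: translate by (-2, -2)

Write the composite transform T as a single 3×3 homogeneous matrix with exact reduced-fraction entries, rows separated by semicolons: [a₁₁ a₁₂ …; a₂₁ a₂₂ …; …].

T = [-48/5 7/5 -2; -12/5 8/5 -2; 0 0 1]

T1 = [-2 0 0; 0 2 0; 0 0 1]
T2·T1 = [4 0 0; 0 -2 0; 0 0 1]
T3·…·T1 = [-16/5 -6/5 0; -12/5 8/5 0; 0 0 1]
T4·…·T1 = [-24/5 -9/5 0; -12/5 8/5 0; 0 0 1]
T5·…·T1 = [-48/5 7/5 0; -12/5 8/5 0; 0 0 1]
T6·…·T1 = [-48/5 7/5 -2; -12/5 8/5 -2; 0 0 1]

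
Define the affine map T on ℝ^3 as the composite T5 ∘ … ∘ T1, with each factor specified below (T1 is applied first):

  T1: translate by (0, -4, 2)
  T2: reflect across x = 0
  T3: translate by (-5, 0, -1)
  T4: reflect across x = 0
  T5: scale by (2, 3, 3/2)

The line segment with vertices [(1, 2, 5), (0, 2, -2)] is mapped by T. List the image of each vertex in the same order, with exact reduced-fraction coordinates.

T1 translate by (0, -4, 2): (1, 2, 5) → (1, -2, 7); (0, 2, -2) → (0, -2, 0)
T2 reflect across x = 0: (1, -2, 7) → (-1, -2, 7); (0, -2, 0) → (0, -2, 0)
T3 translate by (-5, 0, -1): (-1, -2, 7) → (-6, -2, 6); (0, -2, 0) → (-5, -2, -1)
T4 reflect across x = 0: (-6, -2, 6) → (6, -2, 6); (-5, -2, -1) → (5, -2, -1)
T5 scale by (2, 3, 3/2): (6, -2, 6) → (12, -6, 9); (5, -2, -1) → (10, -6, -3/2)

image vertices: (12, -6, 9), (10, -6, -3/2)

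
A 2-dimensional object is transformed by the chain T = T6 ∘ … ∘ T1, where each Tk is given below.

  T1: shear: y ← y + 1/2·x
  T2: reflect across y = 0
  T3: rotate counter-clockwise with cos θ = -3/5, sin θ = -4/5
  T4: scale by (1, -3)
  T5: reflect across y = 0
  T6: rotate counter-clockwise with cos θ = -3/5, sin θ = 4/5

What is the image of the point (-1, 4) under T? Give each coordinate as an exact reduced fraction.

T1 shear: y ← y + 1/2·x: (-1, 4) → (-1, 7/2)
T2 reflect across y = 0: (-1, 7/2) → (-1, -7/2)
T3 rotate counter-clockwise with cos θ = -3/5, sin θ = -4/5: (-1, -7/2) → (-11/5, 29/10)
T4 scale by (1, -3): (-11/5, 29/10) → (-11/5, -87/10)
T5 reflect across y = 0: (-11/5, -87/10) → (-11/5, 87/10)
T6 rotate counter-clockwise with cos θ = -3/5, sin θ = 4/5: (-11/5, 87/10) → (-141/25, -349/50)

T(p) = (-141/25, -349/50)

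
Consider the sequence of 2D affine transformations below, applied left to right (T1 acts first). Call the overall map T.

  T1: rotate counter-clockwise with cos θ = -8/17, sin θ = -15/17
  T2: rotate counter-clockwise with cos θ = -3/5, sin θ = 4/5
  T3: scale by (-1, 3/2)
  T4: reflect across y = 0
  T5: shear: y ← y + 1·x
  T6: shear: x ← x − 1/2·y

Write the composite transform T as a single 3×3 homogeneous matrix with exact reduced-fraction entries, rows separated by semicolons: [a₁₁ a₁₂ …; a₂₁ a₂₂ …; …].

T1 = [-8/17 15/17 0; -15/17 -8/17 0; 0 0 1]
T2·T1 = [84/85 -13/85 0; 13/85 84/85 0; 0 0 1]
T3·…·T1 = [-84/85 13/85 0; 39/170 126/85 0; 0 0 1]
T4·…·T1 = [-84/85 13/85 0; -39/170 -126/85 0; 0 0 1]
T5·…·T1 = [-84/85 13/85 0; -207/170 -113/85 0; 0 0 1]
T6·…·T1 = [-129/340 139/170 0; -207/170 -113/85 0; 0 0 1]

T = [-129/340 139/170 0; -207/170 -113/85 0; 0 0 1]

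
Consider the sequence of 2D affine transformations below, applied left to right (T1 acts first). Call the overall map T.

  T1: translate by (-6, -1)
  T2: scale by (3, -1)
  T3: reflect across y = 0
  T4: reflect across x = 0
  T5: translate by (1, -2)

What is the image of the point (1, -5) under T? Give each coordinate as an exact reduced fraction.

T1 translate by (-6, -1): (1, -5) → (-5, -6)
T2 scale by (3, -1): (-5, -6) → (-15, 6)
T3 reflect across y = 0: (-15, 6) → (-15, -6)
T4 reflect across x = 0: (-15, -6) → (15, -6)
T5 translate by (1, -2): (15, -6) → (16, -8)

T(p) = (16, -8)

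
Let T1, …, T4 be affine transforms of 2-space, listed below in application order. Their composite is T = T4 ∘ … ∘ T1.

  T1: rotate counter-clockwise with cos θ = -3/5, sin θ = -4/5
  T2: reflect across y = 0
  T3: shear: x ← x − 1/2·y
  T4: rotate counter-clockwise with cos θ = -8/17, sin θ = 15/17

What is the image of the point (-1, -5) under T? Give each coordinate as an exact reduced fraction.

T1 rotate counter-clockwise with cos θ = -3/5, sin θ = -4/5: (-1, -5) → (-17/5, 19/5)
T2 reflect across y = 0: (-17/5, 19/5) → (-17/5, -19/5)
T3 shear: x ← x − 1/2·y: (-17/5, -19/5) → (-3/2, -19/5)
T4 rotate counter-clockwise with cos θ = -8/17, sin θ = 15/17: (-3/2, -19/5) → (69/17, 79/170)

T(p) = (69/17, 79/170)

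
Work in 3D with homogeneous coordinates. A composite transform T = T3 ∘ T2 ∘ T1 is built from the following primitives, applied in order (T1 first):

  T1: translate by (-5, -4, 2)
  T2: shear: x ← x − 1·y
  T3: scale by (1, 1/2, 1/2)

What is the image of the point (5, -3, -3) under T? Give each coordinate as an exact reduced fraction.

T1 translate by (-5, -4, 2): (5, -3, -3) → (0, -7, -1)
T2 shear: x ← x − 1·y: (0, -7, -1) → (7, -7, -1)
T3 scale by (1, 1/2, 1/2): (7, -7, -1) → (7, -7/2, -1/2)

T(p) = (7, -7/2, -1/2)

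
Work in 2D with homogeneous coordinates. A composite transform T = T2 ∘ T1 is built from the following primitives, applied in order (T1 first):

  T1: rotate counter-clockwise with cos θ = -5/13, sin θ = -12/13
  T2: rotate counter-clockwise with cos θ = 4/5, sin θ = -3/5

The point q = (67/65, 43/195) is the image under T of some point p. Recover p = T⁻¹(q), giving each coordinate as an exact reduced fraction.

T1 = [-5/13 12/13 0; -12/13 -5/13 0; 0 0 1]
T2·T1 = [-56/65 33/65 0; -33/65 -56/65 0; 0 0 1]
det M = 1; M⁻¹ = [-56/65 -33/65 0; 33/65 -56/65 0; 0 0 1]
M⁻¹ · (67/65, 43/195)ᵀ = (-1, 1/3)ᵀ

p = (-1, 1/3)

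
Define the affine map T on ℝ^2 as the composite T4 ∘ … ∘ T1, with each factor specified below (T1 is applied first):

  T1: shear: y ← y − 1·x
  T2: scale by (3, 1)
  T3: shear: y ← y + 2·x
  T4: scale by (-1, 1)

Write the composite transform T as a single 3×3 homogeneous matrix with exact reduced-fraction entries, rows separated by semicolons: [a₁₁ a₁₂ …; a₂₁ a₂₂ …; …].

T = [-3 0 0; 5 1 0; 0 0 1]

T1 = [1 0 0; -1 1 0; 0 0 1]
T2·T1 = [3 0 0; -1 1 0; 0 0 1]
T3·…·T1 = [3 0 0; 5 1 0; 0 0 1]
T4·…·T1 = [-3 0 0; 5 1 0; 0 0 1]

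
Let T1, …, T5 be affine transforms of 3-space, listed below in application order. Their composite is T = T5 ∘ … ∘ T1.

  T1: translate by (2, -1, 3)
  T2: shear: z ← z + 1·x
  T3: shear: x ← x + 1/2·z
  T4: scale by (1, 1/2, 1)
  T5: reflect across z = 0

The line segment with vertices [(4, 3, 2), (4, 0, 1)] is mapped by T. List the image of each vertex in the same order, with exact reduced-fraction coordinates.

T1 translate by (2, -1, 3): (4, 3, 2) → (6, 2, 5); (4, 0, 1) → (6, -1, 4)
T2 shear: z ← z + 1·x: (6, 2, 5) → (6, 2, 11); (6, -1, 4) → (6, -1, 10)
T3 shear: x ← x + 1/2·z: (6, 2, 11) → (23/2, 2, 11); (6, -1, 10) → (11, -1, 10)
T4 scale by (1, 1/2, 1): (23/2, 2, 11) → (23/2, 1, 11); (11, -1, 10) → (11, -1/2, 10)
T5 reflect across z = 0: (23/2, 1, 11) → (23/2, 1, -11); (11, -1/2, 10) → (11, -1/2, -10)

image vertices: (23/2, 1, -11), (11, -1/2, -10)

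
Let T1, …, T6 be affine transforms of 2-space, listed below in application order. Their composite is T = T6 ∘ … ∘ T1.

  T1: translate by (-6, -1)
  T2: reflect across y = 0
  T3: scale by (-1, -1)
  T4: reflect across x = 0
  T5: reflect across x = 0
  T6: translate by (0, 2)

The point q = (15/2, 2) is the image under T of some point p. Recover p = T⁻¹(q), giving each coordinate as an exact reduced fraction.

p = (-3/2, 1)

T1 = [1 0 -6; 0 1 -1; 0 0 1]
T2·T1 = [1 0 -6; 0 -1 1; 0 0 1]
T3·…·T1 = [-1 0 6; 0 1 -1; 0 0 1]
T4·…·T1 = [1 0 -6; 0 1 -1; 0 0 1]
T5·…·T1 = [-1 0 6; 0 1 -1; 0 0 1]
T6·…·T1 = [-1 0 6; 0 1 1; 0 0 1]
det M = -1; M⁻¹ = [-1 0 6; 0 1 -1; 0 0 1]
M⁻¹ · (15/2, 2)ᵀ = (-3/2, 1)ᵀ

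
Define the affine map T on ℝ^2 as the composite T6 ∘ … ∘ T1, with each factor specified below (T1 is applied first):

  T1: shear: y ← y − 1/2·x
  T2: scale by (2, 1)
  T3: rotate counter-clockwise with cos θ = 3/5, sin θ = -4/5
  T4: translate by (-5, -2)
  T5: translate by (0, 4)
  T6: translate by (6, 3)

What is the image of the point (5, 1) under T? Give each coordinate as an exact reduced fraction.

T1 shear: y ← y − 1/2·x: (5, 1) → (5, -3/2)
T2 scale by (2, 1): (5, -3/2) → (10, -3/2)
T3 rotate counter-clockwise with cos θ = 3/5, sin θ = -4/5: (10, -3/2) → (24/5, -89/10)
T4 translate by (-5, -2): (24/5, -89/10) → (-1/5, -109/10)
T5 translate by (0, 4): (-1/5, -109/10) → (-1/5, -69/10)
T6 translate by (6, 3): (-1/5, -69/10) → (29/5, -39/10)

T(p) = (29/5, -39/10)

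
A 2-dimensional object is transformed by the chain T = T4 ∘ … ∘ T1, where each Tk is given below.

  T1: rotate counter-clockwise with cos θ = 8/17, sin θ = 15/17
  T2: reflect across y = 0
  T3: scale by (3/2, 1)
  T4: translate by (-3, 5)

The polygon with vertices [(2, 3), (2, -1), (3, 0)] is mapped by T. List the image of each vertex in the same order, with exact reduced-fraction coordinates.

image vertices: (-189/34, 31/17), (-9/34, 63/17), (-15/17, 40/17)

T1 rotate counter-clockwise with cos θ = 8/17, sin θ = 15/17: (2, 3) → (-29/17, 54/17); (2, -1) → (31/17, 22/17); (3, 0) → (24/17, 45/17)
T2 reflect across y = 0: (-29/17, 54/17) → (-29/17, -54/17); (31/17, 22/17) → (31/17, -22/17); (24/17, 45/17) → (24/17, -45/17)
T3 scale by (3/2, 1): (-29/17, -54/17) → (-87/34, -54/17); (31/17, -22/17) → (93/34, -22/17); (24/17, -45/17) → (36/17, -45/17)
T4 translate by (-3, 5): (-87/34, -54/17) → (-189/34, 31/17); (93/34, -22/17) → (-9/34, 63/17); (36/17, -45/17) → (-15/17, 40/17)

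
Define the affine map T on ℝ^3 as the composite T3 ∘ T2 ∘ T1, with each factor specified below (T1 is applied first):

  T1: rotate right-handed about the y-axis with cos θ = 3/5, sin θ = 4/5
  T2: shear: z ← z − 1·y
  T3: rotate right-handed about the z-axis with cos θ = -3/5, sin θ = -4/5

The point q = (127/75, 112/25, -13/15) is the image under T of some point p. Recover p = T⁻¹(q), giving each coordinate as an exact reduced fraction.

T1 = [3/5 0 4/5 0; 0 1 0 0; -4/5 0 3/5 0; 0 0 0 1]
T2·T1 = [3/5 0 4/5 0; 0 1 0 0; -4/5 -1 3/5 0; 0 0 0 1]
T3·…·T1 = [-9/25 4/5 -12/25 0; -12/25 -3/5 -16/25 0; -4/5 -1 3/5 0; 0 0 0 1]
det M = 1; M⁻¹ = [-1 0 -4/5 0; 4/5 -3/5 0 0; 0 -1 3/5 0; 0 0 0 1]
M⁻¹ · (127/75, 112/25, -13/15)ᵀ = (-1, -4/3, -5)ᵀ

p = (-1, -4/3, -5)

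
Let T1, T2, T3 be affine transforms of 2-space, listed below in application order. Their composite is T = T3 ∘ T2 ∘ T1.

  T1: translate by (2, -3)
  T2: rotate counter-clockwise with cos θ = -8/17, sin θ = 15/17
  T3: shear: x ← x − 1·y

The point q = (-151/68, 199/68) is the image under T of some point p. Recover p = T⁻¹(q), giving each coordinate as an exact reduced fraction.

T1 = [1 0 2; 0 1 -3; 0 0 1]
T2·T1 = [-8/17 -15/17 29/17; 15/17 -8/17 54/17; 0 0 1]
T3·…·T1 = [-23/17 -7/17 -25/17; 15/17 -8/17 54/17; 0 0 1]
det M = 1; M⁻¹ = [-8/17 7/17 -2; -15/17 -23/17 3; 0 0 1]
M⁻¹ · (-151/68, 199/68)ᵀ = (1/4, 1)ᵀ

p = (1/4, 1)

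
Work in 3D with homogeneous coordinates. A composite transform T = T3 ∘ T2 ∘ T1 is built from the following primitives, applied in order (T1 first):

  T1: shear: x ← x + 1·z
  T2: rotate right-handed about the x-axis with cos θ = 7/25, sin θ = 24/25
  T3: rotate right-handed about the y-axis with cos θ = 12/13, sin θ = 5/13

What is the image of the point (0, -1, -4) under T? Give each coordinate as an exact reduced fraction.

T(p) = (-292/65, 89/25, -124/325)

T1 shear: x ← x + 1·z: (0, -1, -4) → (-4, -1, -4)
T2 rotate right-handed about the x-axis with cos θ = 7/25, sin θ = 24/25: (-4, -1, -4) → (-4, 89/25, -52/25)
T3 rotate right-handed about the y-axis with cos θ = 12/13, sin θ = 5/13: (-4, 89/25, -52/25) → (-292/65, 89/25, -124/325)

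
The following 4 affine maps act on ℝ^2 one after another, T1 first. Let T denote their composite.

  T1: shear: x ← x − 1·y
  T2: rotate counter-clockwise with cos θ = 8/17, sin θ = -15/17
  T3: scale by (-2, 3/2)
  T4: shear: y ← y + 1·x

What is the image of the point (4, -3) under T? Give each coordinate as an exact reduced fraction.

T1 shear: x ← x − 1·y: (4, -3) → (7, -3)
T2 rotate counter-clockwise with cos θ = 8/17, sin θ = -15/17: (7, -3) → (11/17, -129/17)
T3 scale by (-2, 3/2): (11/17, -129/17) → (-22/17, -387/34)
T4 shear: y ← y + 1·x: (-22/17, -387/34) → (-22/17, -431/34)

T(p) = (-22/17, -431/34)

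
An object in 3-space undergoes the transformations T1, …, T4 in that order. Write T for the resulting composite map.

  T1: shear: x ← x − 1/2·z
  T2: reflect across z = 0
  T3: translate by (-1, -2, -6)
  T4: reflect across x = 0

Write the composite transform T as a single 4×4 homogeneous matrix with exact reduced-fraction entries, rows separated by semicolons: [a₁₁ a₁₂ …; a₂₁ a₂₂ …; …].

T1 = [1 0 -1/2 0; 0 1 0 0; 0 0 1 0; 0 0 0 1]
T2·T1 = [1 0 -1/2 0; 0 1 0 0; 0 0 -1 0; 0 0 0 1]
T3·…·T1 = [1 0 -1/2 -1; 0 1 0 -2; 0 0 -1 -6; 0 0 0 1]
T4·…·T1 = [-1 0 1/2 1; 0 1 0 -2; 0 0 -1 -6; 0 0 0 1]

T = [-1 0 1/2 1; 0 1 0 -2; 0 0 -1 -6; 0 0 0 1]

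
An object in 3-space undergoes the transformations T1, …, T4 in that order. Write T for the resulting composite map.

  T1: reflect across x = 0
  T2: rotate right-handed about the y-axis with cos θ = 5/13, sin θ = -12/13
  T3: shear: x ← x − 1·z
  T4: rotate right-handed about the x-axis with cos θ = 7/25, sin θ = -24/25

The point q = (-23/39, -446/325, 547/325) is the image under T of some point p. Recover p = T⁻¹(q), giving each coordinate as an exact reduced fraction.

p = (4/3, -2, 1)

T1 = [-1 0 0 0; 0 1 0 0; 0 0 1 0; 0 0 0 1]
T2·T1 = [-5/13 0 -12/13 0; 0 1 0 0; -12/13 0 5/13 0; 0 0 0 1]
T3·…·T1 = [7/13 0 -17/13 0; 0 1 0 0; -12/13 0 5/13 0; 0 0 0 1]
T4·…·T1 = [7/13 0 -17/13 0; -288/325 7/25 24/65 0; -84/325 -24/25 7/65 0; 0 0 0 1]
det M = -1; M⁻¹ = [-5/13 -408/325 -119/325 0; 0 7/25 -24/25 0; -12/13 -168/325 -49/325 0; 0 0 0 1]
M⁻¹ · (-23/39, -446/325, 547/325)ᵀ = (4/3, -2, 1)ᵀ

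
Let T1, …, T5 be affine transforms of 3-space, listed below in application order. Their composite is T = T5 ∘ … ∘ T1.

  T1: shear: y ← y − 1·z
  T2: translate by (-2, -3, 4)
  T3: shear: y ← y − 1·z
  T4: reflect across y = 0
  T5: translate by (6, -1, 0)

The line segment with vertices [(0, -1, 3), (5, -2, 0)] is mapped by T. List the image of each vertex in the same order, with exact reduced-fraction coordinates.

image vertices: (4, 13, 7), (9, 8, 4)

T1 shear: y ← y − 1·z: (0, -1, 3) → (0, -4, 3); (5, -2, 0) → (5, -2, 0)
T2 translate by (-2, -3, 4): (0, -4, 3) → (-2, -7, 7); (5, -2, 0) → (3, -5, 4)
T3 shear: y ← y − 1·z: (-2, -7, 7) → (-2, -14, 7); (3, -5, 4) → (3, -9, 4)
T4 reflect across y = 0: (-2, -14, 7) → (-2, 14, 7); (3, -9, 4) → (3, 9, 4)
T5 translate by (6, -1, 0): (-2, 14, 7) → (4, 13, 7); (3, 9, 4) → (9, 8, 4)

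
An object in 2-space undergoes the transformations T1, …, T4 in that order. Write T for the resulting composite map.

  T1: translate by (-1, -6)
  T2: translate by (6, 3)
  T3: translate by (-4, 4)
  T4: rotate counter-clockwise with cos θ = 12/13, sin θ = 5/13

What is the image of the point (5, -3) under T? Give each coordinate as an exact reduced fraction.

T1 translate by (-1, -6): (5, -3) → (4, -9)
T2 translate by (6, 3): (4, -9) → (10, -6)
T3 translate by (-4, 4): (10, -6) → (6, -2)
T4 rotate counter-clockwise with cos θ = 12/13, sin θ = 5/13: (6, -2) → (82/13, 6/13)

T(p) = (82/13, 6/13)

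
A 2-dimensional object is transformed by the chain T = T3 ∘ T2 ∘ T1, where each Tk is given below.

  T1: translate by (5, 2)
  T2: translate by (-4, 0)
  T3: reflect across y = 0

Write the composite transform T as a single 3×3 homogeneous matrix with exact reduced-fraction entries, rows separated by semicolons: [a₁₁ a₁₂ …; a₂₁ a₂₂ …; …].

T = [1 0 1; 0 -1 -2; 0 0 1]

T1 = [1 0 5; 0 1 2; 0 0 1]
T2·T1 = [1 0 1; 0 1 2; 0 0 1]
T3·…·T1 = [1 0 1; 0 -1 -2; 0 0 1]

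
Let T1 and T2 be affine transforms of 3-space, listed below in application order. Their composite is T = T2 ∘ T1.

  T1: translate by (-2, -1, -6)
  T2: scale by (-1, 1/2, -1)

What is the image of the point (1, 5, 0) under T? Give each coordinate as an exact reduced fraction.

T(p) = (1, 2, 6)

T1 translate by (-2, -1, -6): (1, 5, 0) → (-1, 4, -6)
T2 scale by (-1, 1/2, -1): (-1, 4, -6) → (1, 2, 6)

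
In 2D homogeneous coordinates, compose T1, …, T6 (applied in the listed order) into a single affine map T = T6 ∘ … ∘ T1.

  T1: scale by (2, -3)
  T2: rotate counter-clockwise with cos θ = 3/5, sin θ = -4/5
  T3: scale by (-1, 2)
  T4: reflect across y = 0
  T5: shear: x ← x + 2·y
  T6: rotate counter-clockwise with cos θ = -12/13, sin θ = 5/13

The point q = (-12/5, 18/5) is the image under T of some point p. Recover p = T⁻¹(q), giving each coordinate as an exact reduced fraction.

T1 = [2 0 0; 0 -3 0; 0 0 1]
T2·T1 = [6/5 -12/5 0; -8/5 -9/5 0; 0 0 1]
T3·…·T1 = [-6/5 12/5 0; -16/5 -18/5 0; 0 0 1]
T4·…·T1 = [-6/5 12/5 0; 16/5 18/5 0; 0 0 1]
T5·…·T1 = [26/5 48/5 0; 16/5 18/5 0; 0 0 1]
T6·…·T1 = [-392/65 -666/65 0; -62/65 24/65 0; 0 0 1]
det M = -12; M⁻¹ = [-2/65 -111/130 0; -31/390 98/195 0; 0 0 1]
M⁻¹ · (-12/5, 18/5)ᵀ = (-3, 2)ᵀ

p = (-3, 2)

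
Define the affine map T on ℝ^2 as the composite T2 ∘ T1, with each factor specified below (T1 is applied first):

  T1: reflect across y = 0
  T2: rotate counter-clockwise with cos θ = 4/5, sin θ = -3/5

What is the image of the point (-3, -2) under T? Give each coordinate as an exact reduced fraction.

T1 reflect across y = 0: (-3, -2) → (-3, 2)
T2 rotate counter-clockwise with cos θ = 4/5, sin θ = -3/5: (-3, 2) → (-6/5, 17/5)

T(p) = (-6/5, 17/5)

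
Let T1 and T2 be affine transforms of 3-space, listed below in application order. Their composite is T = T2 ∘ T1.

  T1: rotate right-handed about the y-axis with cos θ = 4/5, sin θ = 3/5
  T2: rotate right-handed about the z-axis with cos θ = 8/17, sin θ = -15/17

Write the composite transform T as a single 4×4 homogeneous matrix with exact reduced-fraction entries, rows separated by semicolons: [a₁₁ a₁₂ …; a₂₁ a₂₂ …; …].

T1 = [4/5 0 3/5 0; 0 1 0 0; -3/5 0 4/5 0; 0 0 0 1]
T2·T1 = [32/85 15/17 24/85 0; -12/17 8/17 -9/17 0; -3/5 0 4/5 0; 0 0 0 1]

T = [32/85 15/17 24/85 0; -12/17 8/17 -9/17 0; -3/5 0 4/5 0; 0 0 0 1]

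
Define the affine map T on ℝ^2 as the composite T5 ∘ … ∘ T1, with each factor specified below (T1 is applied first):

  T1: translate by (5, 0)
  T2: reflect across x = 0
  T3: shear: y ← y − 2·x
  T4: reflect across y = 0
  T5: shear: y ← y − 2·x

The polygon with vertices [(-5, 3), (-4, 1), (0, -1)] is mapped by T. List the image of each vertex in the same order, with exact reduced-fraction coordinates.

T1 translate by (5, 0): (-5, 3) → (0, 3); (-4, 1) → (1, 1); (0, -1) → (5, -1)
T2 reflect across x = 0: (0, 3) → (0, 3); (1, 1) → (-1, 1); (5, -1) → (-5, -1)
T3 shear: y ← y − 2·x: (0, 3) → (0, 3); (-1, 1) → (-1, 3); (-5, -1) → (-5, 9)
T4 reflect across y = 0: (0, 3) → (0, -3); (-1, 3) → (-1, -3); (-5, 9) → (-5, -9)
T5 shear: y ← y − 2·x: (0, -3) → (0, -3); (-1, -3) → (-1, -1); (-5, -9) → (-5, 1)

image vertices: (0, -3), (-1, -1), (-5, 1)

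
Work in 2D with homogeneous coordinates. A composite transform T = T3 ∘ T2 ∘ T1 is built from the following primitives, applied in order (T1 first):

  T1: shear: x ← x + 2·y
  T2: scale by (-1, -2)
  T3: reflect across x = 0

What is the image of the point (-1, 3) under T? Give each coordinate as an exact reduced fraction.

T(p) = (5, -6)

T1 shear: x ← x + 2·y: (-1, 3) → (5, 3)
T2 scale by (-1, -2): (5, 3) → (-5, -6)
T3 reflect across x = 0: (-5, -6) → (5, -6)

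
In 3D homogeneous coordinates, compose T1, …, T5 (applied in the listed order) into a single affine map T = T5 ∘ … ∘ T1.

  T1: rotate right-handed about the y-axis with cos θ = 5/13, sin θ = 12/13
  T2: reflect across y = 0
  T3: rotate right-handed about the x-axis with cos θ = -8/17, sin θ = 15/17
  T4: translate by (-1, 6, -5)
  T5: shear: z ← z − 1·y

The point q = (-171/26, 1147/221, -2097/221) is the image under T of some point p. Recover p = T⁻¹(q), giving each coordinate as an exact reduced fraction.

T1 = [5/13 0 12/13 0; 0 1 0 0; -12/13 0 5/13 0; 0 0 0 1]
T2·T1 = [5/13 0 12/13 0; 0 -1 0 0; -12/13 0 5/13 0; 0 0 0 1]
T3·…·T1 = [5/13 0 12/13 0; 180/221 8/17 -75/221 0; 96/221 -15/17 -40/221 0; 0 0 0 1]
T4·…·T1 = [5/13 0 12/13 -1; 180/221 8/17 -75/221 6; 96/221 -15/17 -40/221 -5; 0 0 0 1]
T5·…·T1 = [5/13 0 12/13 -1; 180/221 8/17 -75/221 6; -84/221 -23/17 35/221 -11; 0 0 0 1]
det M = -1; M⁻¹ = [5/13 276/221 96/221 -515/221; 0 -7/17 -15/17 -123/17; 12/13 -115/221 -40/221 454/221; 0 0 0 1]
M⁻¹ · (-171/26, 1147/221, -2097/221)ᵀ = (-5/2, -1, -5)ᵀ

p = (-5/2, -1, -5)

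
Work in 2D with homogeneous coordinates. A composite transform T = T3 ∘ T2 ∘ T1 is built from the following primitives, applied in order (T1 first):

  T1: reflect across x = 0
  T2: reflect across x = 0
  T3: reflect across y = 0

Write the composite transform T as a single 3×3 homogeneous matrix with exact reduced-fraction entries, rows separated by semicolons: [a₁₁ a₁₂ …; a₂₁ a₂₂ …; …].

T = [1 0 0; 0 -1 0; 0 0 1]

T1 = [-1 0 0; 0 1 0; 0 0 1]
T2·T1 = [1 0 0; 0 1 0; 0 0 1]
T3·…·T1 = [1 0 0; 0 -1 0; 0 0 1]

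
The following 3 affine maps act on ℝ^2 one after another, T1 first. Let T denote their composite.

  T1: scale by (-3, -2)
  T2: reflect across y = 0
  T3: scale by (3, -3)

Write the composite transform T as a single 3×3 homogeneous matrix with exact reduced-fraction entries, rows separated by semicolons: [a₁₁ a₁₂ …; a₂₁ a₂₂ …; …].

T1 = [-3 0 0; 0 -2 0; 0 0 1]
T2·T1 = [-3 0 0; 0 2 0; 0 0 1]
T3·…·T1 = [-9 0 0; 0 -6 0; 0 0 1]

T = [-9 0 0; 0 -6 0; 0 0 1]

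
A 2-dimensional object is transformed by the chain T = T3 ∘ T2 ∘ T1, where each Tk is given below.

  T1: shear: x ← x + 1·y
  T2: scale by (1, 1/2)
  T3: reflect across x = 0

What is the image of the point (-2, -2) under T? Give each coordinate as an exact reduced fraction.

T1 shear: x ← x + 1·y: (-2, -2) → (-4, -2)
T2 scale by (1, 1/2): (-4, -2) → (-4, -1)
T3 reflect across x = 0: (-4, -1) → (4, -1)

T(p) = (4, -1)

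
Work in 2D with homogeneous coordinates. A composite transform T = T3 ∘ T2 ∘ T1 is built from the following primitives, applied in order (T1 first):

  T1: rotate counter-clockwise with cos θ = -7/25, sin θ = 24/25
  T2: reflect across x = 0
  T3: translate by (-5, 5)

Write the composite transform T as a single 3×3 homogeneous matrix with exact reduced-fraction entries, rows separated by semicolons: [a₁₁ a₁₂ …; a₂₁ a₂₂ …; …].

T = [7/25 24/25 -5; 24/25 -7/25 5; 0 0 1]

T1 = [-7/25 -24/25 0; 24/25 -7/25 0; 0 0 1]
T2·T1 = [7/25 24/25 0; 24/25 -7/25 0; 0 0 1]
T3·…·T1 = [7/25 24/25 -5; 24/25 -7/25 5; 0 0 1]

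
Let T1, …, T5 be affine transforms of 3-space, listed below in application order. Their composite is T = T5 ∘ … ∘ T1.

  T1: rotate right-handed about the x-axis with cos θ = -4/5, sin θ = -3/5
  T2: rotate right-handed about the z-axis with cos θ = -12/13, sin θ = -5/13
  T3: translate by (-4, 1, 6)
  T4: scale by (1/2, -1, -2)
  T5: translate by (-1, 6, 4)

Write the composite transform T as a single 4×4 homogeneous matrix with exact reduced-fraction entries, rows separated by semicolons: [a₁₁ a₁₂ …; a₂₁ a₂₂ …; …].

T1 = [1 0 0 0; 0 -4/5 3/5 0; 0 -3/5 -4/5 0; 0 0 0 1]
T2·T1 = [-12/13 -4/13 3/13 0; -5/13 48/65 -36/65 0; 0 -3/5 -4/5 0; 0 0 0 1]
T3·…·T1 = [-12/13 -4/13 3/13 -4; -5/13 48/65 -36/65 1; 0 -3/5 -4/5 6; 0 0 0 1]
T4·…·T1 = [-6/13 -2/13 3/26 -2; 5/13 -48/65 36/65 -1; 0 6/5 8/5 -12; 0 0 0 1]
T5·…·T1 = [-6/13 -2/13 3/26 -3; 5/13 -48/65 36/65 5; 0 6/5 8/5 -8; 0 0 0 1]

T = [-6/13 -2/13 3/26 -3; 5/13 -48/65 36/65 5; 0 6/5 8/5 -8; 0 0 0 1]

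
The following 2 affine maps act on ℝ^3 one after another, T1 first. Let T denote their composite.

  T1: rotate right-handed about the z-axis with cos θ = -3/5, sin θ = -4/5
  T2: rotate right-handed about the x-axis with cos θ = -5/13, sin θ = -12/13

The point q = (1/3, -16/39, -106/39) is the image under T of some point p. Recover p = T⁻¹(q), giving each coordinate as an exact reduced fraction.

T1 = [-3/5 4/5 0 0; -4/5 -3/5 0 0; 0 0 1 0; 0 0 0 1]
T2·T1 = [-3/5 4/5 0 0; 4/13 3/13 12/13 0; 48/65 36/65 -5/13 0; 0 0 0 1]
det M = 1; M⁻¹ = [-3/5 4/13 48/65 0; 4/5 3/13 36/65 0; 0 12/13 -5/13 0; 0 0 0 1]
M⁻¹ · (1/3, -16/39, -106/39)ᵀ = (-7/3, -4/3, 2/3)ᵀ

p = (-7/3, -4/3, 2/3)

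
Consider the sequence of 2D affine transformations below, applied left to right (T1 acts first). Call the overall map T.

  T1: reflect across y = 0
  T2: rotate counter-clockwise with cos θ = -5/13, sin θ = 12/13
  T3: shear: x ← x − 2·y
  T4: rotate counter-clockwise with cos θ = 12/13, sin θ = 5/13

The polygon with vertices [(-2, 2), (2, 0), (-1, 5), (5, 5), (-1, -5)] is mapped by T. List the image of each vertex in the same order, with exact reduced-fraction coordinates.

T1 reflect across y = 0: (-2, 2) → (-2, -2); (2, 0) → (2, 0); (-1, 5) → (-1, -5); (5, 5) → (5, -5); (-1, -5) → (-1, 5)
T2 rotate counter-clockwise with cos θ = -5/13, sin θ = 12/13: (-2, -2) → (34/13, -14/13); (2, 0) → (-10/13, 24/13); (-1, -5) → (5, 1); (5, -5) → (35/13, 85/13); (-1, 5) → (-55/13, -37/13)
T3 shear: x ← x − 2·y: (34/13, -14/13) → (62/13, -14/13); (-10/13, 24/13) → (-58/13, 24/13); (5, 1) → (3, 1); (35/13, 85/13) → (-135/13, 85/13); (-55/13, -37/13) → (19/13, -37/13)
T4 rotate counter-clockwise with cos θ = 12/13, sin θ = 5/13: (62/13, -14/13) → (814/169, 142/169); (-58/13, 24/13) → (-816/169, -2/169); (3, 1) → (31/13, 27/13); (-135/13, 85/13) → (-2045/169, 345/169); (19/13, -37/13) → (413/169, -349/169)

image vertices: (814/169, 142/169), (-816/169, -2/169), (31/13, 27/13), (-2045/169, 345/169), (413/169, -349/169)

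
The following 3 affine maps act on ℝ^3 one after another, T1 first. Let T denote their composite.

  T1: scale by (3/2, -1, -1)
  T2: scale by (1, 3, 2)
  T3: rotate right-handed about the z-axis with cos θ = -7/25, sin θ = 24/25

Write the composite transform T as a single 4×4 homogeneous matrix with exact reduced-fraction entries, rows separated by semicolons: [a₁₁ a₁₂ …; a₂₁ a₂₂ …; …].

T1 = [3/2 0 0 0; 0 -1 0 0; 0 0 -1 0; 0 0 0 1]
T2·T1 = [3/2 0 0 0; 0 -3 0 0; 0 0 -2 0; 0 0 0 1]
T3·…·T1 = [-21/50 72/25 0 0; 36/25 21/25 0 0; 0 0 -2 0; 0 0 0 1]

T = [-21/50 72/25 0 0; 36/25 21/25 0 0; 0 0 -2 0; 0 0 0 1]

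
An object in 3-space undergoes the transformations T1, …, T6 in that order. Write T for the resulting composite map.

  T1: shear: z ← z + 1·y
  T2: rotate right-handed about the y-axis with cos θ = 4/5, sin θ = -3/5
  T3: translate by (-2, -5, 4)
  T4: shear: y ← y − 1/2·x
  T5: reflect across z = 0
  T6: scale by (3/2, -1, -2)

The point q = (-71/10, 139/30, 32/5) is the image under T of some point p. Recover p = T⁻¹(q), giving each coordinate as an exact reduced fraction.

T1 = [1 0 0 0; 0 1 0 0; 0 1 1 0; 0 0 0 1]
T2·T1 = [4/5 -3/5 -3/5 0; 0 1 0 0; 3/5 4/5 4/5 0; 0 0 0 1]
T3·…·T1 = [4/5 -3/5 -3/5 -2; 0 1 0 -5; 3/5 4/5 4/5 4; 0 0 0 1]
T4·…·T1 = [4/5 -3/5 -3/5 -2; -2/5 13/10 3/10 -4; 3/5 4/5 4/5 4; 0 0 0 1]
T5·…·T1 = [4/5 -3/5 -3/5 -2; -2/5 13/10 3/10 -4; -3/5 -4/5 -4/5 -4; 0 0 0 1]
T6·…·T1 = [6/5 -9/10 -9/10 -3; 2/5 -13/10 -3/10 4; 6/5 8/5 8/5 8; 0 0 0 1]
det M = -3; M⁻¹ = [8/15 0 3/10 -4/5; 1/3 -1 0 5; -11/15 1 2/5 -47/5; 0 0 0 1]
M⁻¹ · (-71/10, 139/30, 32/5)ᵀ = (-8/3, -2, 3)ᵀ

p = (-8/3, -2, 3)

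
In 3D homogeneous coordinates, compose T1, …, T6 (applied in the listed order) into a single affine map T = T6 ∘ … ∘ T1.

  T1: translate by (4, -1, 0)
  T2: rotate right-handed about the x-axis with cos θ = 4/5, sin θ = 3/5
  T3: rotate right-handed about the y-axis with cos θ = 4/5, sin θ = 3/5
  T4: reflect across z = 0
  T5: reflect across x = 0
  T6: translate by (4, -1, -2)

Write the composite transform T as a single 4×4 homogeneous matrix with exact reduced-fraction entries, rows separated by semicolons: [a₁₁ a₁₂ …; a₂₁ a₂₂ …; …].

T1 = [1 0 0 4; 0 1 0 -1; 0 0 1 0; 0 0 0 1]
T2·T1 = [1 0 0 4; 0 4/5 -3/5 -4/5; 0 3/5 4/5 -3/5; 0 0 0 1]
T3·…·T1 = [4/5 9/25 12/25 71/25; 0 4/5 -3/5 -4/5; -3/5 12/25 16/25 -72/25; 0 0 0 1]
T4·…·T1 = [4/5 9/25 12/25 71/25; 0 4/5 -3/5 -4/5; 3/5 -12/25 -16/25 72/25; 0 0 0 1]
T5·…·T1 = [-4/5 -9/25 -12/25 -71/25; 0 4/5 -3/5 -4/5; 3/5 -12/25 -16/25 72/25; 0 0 0 1]
T6·…·T1 = [-4/5 -9/25 -12/25 29/25; 0 4/5 -3/5 -9/5; 3/5 -12/25 -16/25 22/25; 0 0 0 1]

T = [-4/5 -9/25 -12/25 29/25; 0 4/5 -3/5 -9/5; 3/5 -12/25 -16/25 22/25; 0 0 0 1]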